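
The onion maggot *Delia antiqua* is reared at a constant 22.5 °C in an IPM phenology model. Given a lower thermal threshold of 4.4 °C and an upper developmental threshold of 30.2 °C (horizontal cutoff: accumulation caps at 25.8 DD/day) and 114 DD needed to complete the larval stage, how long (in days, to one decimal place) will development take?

Daily accumulation = 22.5 − 4.4 = 18.1 DD/day.
Duration = 114 / 18.1 = 6.298 ≈ 6.3 days.

6.3 days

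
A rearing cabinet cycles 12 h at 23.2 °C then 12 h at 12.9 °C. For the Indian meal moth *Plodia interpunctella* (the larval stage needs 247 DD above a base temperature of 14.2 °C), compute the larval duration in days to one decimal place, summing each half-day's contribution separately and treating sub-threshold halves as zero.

Day half: max(0, 23.2 − 14.2) × 0.5 = 9.0 × 0.5 = 4.50 DD.
Night half: max(0, 12.9 − 14.2) × 0.5 = 0.0 × 0.5 = 0.00 DD.
Per 24 h: 4.50 DD/day.
Duration = 247 / 4.50 = 54.889 ≈ 54.9 days.

54.9 days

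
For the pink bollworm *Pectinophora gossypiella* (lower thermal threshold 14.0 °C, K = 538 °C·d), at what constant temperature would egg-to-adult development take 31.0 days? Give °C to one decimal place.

Required daily accumulation = 538 / 31.0 = 17.355 DD/day.
T = T_base + 17.355 = 14.0 + 17.355 = 31.355 ≈ 31.4 °C.

31.4 °C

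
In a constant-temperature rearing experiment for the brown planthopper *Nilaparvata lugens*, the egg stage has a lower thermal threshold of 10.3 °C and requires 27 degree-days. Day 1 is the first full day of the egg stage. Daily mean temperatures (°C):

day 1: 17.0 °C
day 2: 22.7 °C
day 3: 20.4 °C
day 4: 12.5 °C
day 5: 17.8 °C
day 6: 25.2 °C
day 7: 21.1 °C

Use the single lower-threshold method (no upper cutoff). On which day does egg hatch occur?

Daily DD above 10.3 °C: 6.7, 12.4, 10.1, 2.2, 7.5, 14.9, 10.8.
Cumulative: 6.7, 19.1, 29.2, 31.4, 38.9, 53.8, 64.6.
The total first reaches 27 DD on day 3.

day 3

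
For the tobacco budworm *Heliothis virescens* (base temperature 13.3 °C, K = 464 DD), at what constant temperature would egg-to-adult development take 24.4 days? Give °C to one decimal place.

Required daily accumulation = 464 / 24.4 = 19.016 DD/day.
T = T_base + 19.016 = 13.3 + 19.016 = 32.316 ≈ 32.3 °C.

32.3 °C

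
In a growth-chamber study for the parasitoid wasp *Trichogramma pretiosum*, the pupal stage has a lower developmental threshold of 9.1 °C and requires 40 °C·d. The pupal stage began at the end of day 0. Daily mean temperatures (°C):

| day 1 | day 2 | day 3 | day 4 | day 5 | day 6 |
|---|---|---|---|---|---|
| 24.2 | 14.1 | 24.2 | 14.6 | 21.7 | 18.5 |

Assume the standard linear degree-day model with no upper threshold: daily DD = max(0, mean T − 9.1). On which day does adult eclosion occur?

Daily DD above 9.1 °C: 15.1, 5.0, 15.1, 5.5, 12.6, 9.4.
Cumulative: 15.1, 20.1, 35.2, 40.7, 53.3, 62.7.
The total first reaches 40 DD on day 4.

day 4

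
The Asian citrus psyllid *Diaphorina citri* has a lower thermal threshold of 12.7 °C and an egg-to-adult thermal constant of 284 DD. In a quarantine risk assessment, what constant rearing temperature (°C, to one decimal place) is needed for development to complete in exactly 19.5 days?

27.3 °C

Required daily accumulation = 284 / 19.5 = 14.564 DD/day.
T = T_base + 14.564 = 12.7 + 14.564 = 27.264 ≈ 27.3 °C.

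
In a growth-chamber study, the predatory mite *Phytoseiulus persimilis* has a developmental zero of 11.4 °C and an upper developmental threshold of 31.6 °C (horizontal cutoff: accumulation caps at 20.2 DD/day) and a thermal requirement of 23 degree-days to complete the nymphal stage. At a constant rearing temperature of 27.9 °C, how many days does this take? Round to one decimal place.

1.4 days

Daily accumulation = 27.9 − 11.4 = 16.5 DD/day.
Duration = 23 / 16.5 = 1.394 ≈ 1.4 days.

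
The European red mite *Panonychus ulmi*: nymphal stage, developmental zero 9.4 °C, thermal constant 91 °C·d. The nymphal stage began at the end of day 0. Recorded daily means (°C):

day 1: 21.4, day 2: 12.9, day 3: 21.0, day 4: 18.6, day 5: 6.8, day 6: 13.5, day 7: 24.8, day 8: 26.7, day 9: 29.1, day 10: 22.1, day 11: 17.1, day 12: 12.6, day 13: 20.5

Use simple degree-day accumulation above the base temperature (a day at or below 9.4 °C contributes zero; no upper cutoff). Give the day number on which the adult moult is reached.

day 9

Daily DD above 9.4 °C: 12.0, 3.5, 11.6, 9.2, 0.0, 4.1, 15.4, 17.3, 19.7, 12.7, 7.7, 3.2, 11.1.
Cumulative: 12.0, 15.5, 27.1, 36.3, 36.3, 40.4, 55.8, 73.1, 92.8, 105.5, 113.2, 116.4, 127.5.
The total first reaches 91 DD on day 9.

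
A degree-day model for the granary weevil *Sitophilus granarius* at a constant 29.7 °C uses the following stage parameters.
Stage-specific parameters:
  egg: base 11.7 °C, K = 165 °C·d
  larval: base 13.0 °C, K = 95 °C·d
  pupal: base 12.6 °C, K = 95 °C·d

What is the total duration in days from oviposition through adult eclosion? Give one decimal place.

20.4 days

egg: 165 / (29.7 − 11.7) = 165 / 18.0 = 9.167 d.
larval: 95 / (29.7 − 13.0) = 95 / 16.7 = 5.689 d.
pupal: 95 / (29.7 − 12.6) = 95 / 17.1 = 5.556 d.
Sum = 20.411 ≈ 20.4 days.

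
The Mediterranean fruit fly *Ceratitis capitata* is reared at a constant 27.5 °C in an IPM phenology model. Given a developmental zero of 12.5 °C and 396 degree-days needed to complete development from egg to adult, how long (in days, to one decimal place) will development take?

26.4 days

Daily accumulation = 27.5 − 12.5 = 15.0 DD/day.
Duration = 396 / 15.0 = 26.400 ≈ 26.4 days.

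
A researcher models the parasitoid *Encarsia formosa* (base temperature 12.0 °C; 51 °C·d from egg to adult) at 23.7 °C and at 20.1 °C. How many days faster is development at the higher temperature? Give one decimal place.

1.9 days

At 23.7 °C: 51 / (23.7 − 12.0) = 51 / 11.7 = 4.359 d.
At 20.1 °C: 51 / (20.1 − 12.0) = 51 / 8.1 = 6.296 d.
Difference = |4.359 − 6.296| = 1.937 ≈ 1.9 days.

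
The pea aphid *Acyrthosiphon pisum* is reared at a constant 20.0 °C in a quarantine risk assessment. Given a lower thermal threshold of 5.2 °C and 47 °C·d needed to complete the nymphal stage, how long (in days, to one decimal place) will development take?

3.2 days

Daily accumulation = 20.0 − 5.2 = 14.8 DD/day.
Duration = 47 / 14.8 = 3.176 ≈ 3.2 days.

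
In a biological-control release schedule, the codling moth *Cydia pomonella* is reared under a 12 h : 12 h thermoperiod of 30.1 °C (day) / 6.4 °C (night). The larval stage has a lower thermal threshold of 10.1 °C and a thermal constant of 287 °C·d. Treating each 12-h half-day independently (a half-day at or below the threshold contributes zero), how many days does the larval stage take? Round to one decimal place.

Day half: max(0, 30.1 − 10.1) × 0.5 = 20.0 × 0.5 = 10.00 DD.
Night half: max(0, 6.4 − 10.1) × 0.5 = 0.0 × 0.5 = 0.00 DD.
Per 24 h: 10.00 DD/day.
Duration = 287 / 10.00 = 28.700 ≈ 28.7 days.

28.7 days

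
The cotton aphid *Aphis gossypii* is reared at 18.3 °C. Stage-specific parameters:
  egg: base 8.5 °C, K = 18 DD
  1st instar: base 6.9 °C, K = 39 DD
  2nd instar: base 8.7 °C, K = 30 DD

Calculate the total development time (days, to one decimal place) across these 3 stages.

8.4 days

egg: 18 / (18.3 − 8.5) = 18 / 9.8 = 1.837 d.
1st instar: 39 / (18.3 − 6.9) = 39 / 11.4 = 3.421 d.
2nd instar: 30 / (18.3 − 8.7) = 30 / 9.6 = 3.125 d.
Sum = 8.383 ≈ 8.4 days.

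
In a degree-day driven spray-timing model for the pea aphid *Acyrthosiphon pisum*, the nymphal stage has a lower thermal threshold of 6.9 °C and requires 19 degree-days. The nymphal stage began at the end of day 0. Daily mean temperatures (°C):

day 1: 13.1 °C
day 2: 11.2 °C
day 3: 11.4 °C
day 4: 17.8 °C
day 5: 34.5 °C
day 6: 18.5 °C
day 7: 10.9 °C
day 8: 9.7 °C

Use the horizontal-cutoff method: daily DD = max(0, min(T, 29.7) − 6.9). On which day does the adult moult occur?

day 4

Daily DD above 6.9 °C (capped at 22.8): 6.2, 4.3, 4.5, 10.9, 22.8, 11.6, 4.0, 2.8.
Cumulative: 6.2, 10.5, 15.0, 25.9, 48.7, 60.3, 64.3, 67.1.
The total first reaches 19 DD on day 4.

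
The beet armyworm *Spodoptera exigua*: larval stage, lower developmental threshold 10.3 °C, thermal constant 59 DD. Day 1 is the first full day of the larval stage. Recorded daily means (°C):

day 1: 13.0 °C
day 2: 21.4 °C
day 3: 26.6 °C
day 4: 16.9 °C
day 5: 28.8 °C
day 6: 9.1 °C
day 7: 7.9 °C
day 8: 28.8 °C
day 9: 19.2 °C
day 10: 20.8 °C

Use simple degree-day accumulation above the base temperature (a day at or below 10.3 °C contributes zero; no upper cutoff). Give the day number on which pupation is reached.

day 8

Daily DD above 10.3 °C: 2.7, 11.1, 16.3, 6.6, 18.5, 0.0, 0.0, 18.5, 8.9, 10.5.
Cumulative: 2.7, 13.8, 30.1, 36.7, 55.2, 55.2, 55.2, 73.7, 82.6, 93.1.
The total first reaches 59 DD on day 8.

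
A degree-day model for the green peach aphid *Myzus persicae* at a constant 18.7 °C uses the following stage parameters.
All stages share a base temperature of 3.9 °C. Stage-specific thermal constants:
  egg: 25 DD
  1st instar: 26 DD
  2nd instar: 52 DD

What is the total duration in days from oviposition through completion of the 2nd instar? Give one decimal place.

Daily accumulation at 18.7 °C = 18.7 − 3.9 = 14.8 DD/day.
Total K = 25 + 26 + 52 = 103 DD.
Total duration = 103 / 14.8 = 6.959 ≈ 7.0 days.

7.0 days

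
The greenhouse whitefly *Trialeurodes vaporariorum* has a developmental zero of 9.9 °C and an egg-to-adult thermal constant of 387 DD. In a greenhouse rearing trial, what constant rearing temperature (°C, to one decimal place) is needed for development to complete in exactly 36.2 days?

Required daily accumulation = 387 / 36.2 = 10.691 DD/day.
T = T_base + 10.691 = 9.9 + 10.691 = 20.591 ≈ 20.6 °C.

20.6 °C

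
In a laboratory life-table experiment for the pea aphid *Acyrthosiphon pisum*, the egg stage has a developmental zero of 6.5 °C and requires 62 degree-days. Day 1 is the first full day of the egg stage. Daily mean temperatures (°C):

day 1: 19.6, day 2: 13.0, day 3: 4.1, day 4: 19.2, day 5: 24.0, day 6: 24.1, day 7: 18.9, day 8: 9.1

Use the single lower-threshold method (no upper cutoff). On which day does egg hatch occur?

day 6

Daily DD above 6.5 °C: 13.1, 6.5, 0.0, 12.7, 17.5, 17.6, 12.4, 2.6.
Cumulative: 13.1, 19.6, 19.6, 32.3, 49.8, 67.4, 79.8, 82.4.
The total first reaches 62 DD on day 6.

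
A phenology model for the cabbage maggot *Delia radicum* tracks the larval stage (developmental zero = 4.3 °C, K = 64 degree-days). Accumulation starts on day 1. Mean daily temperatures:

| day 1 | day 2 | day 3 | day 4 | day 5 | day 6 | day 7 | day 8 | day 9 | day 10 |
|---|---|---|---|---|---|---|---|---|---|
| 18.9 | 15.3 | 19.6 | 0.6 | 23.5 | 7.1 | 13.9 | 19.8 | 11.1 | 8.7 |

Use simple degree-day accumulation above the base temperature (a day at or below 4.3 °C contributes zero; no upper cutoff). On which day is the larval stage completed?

Daily DD above 4.3 °C: 14.6, 11.0, 15.3, 0.0, 19.2, 2.8, 9.6, 15.5, 6.8, 4.4.
Cumulative: 14.6, 25.6, 40.9, 40.9, 60.1, 62.9, 72.5, 88.0, 94.8, 99.2.
The total first reaches 64 DD on day 7.

day 7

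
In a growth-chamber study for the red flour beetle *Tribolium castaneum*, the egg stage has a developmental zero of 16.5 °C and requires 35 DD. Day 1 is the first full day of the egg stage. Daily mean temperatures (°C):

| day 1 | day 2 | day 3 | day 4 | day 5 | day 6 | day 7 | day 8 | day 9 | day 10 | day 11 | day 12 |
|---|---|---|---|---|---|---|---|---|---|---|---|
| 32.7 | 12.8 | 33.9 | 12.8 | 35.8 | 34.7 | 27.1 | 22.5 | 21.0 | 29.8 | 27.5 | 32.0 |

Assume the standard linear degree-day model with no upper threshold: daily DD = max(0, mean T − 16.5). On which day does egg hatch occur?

Daily DD above 16.5 °C: 16.2, 0.0, 17.4, 0.0, 19.3, 18.2, 10.6, 6.0, 4.5, 13.3, 11.0, 15.5.
Cumulative: 16.2, 16.2, 33.6, 33.6, 52.9, 71.1, 81.7, 87.7, 92.2, 105.5, 116.5, 132.0.
The total first reaches 35 DD on day 5.

day 5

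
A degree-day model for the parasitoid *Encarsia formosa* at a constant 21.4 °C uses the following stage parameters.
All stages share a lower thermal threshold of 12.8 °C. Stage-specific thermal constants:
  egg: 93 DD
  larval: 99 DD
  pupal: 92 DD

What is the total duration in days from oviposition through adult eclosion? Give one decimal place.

Daily accumulation at 21.4 °C = 21.4 − 12.8 = 8.6 DD/day.
Total K = 93 + 99 + 92 = 284 DD.
Total duration = 284 / 8.6 = 33.023 ≈ 33.0 days.

33.0 days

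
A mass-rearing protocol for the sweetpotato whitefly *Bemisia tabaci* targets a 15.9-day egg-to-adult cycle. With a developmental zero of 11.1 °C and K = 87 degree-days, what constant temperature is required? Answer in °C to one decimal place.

16.6 °C

Required daily accumulation = 87 / 15.9 = 5.472 DD/day.
T = T_base + 5.472 = 11.1 + 5.472 = 16.572 ≈ 16.6 °C.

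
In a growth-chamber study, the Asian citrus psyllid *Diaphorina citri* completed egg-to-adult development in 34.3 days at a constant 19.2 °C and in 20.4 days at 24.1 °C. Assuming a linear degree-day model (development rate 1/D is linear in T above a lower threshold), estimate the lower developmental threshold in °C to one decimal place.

12.0 °C

Under the model K = D·(T − T_b), so D₁·(T₁ − T_b) = D₂·(T₂ − T_b).
34.3·(19.2 − T_b) = 20.4·(24.1 − T_b)
T_b = (34.3·19.2 − 20.4·24.1) / (34.3 − 20.4) = 166.92 / 13.9 = 12.009 °C ≈ 12.0 °C.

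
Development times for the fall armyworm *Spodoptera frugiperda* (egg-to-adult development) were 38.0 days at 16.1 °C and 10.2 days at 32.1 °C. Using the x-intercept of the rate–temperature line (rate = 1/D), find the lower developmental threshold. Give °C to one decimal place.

10.2 °C

Linear rate model ⇒ the product D·(T − T_b) is constant across temperatures.
38.0·(16.1 − T_b) = 10.2·(32.1 − T_b)
T_b = (38.0·16.1 − 10.2·32.1) / (38.0 − 10.2) = 284.38 / 27.8 = 10.229 °C ≈ 10.2 °C.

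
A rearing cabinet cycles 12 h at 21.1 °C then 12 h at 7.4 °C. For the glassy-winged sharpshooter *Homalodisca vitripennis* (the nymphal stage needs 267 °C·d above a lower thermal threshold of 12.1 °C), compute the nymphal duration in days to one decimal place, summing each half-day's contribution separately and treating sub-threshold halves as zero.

59.3 days

Day half: max(0, 21.1 − 12.1) × 0.5 = 9.0 × 0.5 = 4.50 DD.
Night half: max(0, 7.4 − 12.1) × 0.5 = 0.0 × 0.5 = 0.00 DD.
Per 24 h: 4.50 DD/day.
Duration = 267 / 4.50 = 59.333 ≈ 59.3 days.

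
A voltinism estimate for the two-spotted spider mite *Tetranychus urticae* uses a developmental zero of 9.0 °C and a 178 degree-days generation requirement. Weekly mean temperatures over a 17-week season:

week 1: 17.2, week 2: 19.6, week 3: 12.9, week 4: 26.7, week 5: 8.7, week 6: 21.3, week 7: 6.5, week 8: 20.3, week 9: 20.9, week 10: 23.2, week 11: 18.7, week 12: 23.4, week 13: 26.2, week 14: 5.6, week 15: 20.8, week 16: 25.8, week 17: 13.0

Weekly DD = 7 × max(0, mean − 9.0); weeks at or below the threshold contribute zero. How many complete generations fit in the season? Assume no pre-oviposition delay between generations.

Weekly DD (7 × max(0, T̄ − 9.0)): 57.4, 74.2, 27.3, 123.9, 0.0, 86.1, 0.0, 79.1, 83.3, 99.4, 67.9, 100.8, 120.4, 0.0, 82.6, 117.6, 28.0.
Season total = 1148.0 DD.
Complete generations = ⌊1148.0 / 178⌋ = 6.

6 generations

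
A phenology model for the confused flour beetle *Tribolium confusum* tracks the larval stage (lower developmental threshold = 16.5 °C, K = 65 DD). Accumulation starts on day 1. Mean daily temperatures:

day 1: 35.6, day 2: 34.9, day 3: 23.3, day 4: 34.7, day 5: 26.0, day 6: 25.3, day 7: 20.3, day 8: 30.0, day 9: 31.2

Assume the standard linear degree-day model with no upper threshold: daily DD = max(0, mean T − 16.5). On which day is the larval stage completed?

day 5

Daily DD above 16.5 °C: 19.1, 18.4, 6.8, 18.2, 9.5, 8.8, 3.8, 13.5, 14.7.
Cumulative: 19.1, 37.5, 44.3, 62.5, 72.0, 80.8, 84.6, 98.1, 112.8.
The total first reaches 65 DD on day 5.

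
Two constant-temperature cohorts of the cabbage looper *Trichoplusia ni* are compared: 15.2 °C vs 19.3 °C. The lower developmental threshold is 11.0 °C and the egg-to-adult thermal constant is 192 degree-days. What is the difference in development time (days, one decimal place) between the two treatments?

At 15.2 °C: 192 / (15.2 − 11.0) = 192 / 4.2 = 45.714 d.
At 19.3 °C: 192 / (19.3 − 11.0) = 192 / 8.3 = 23.133 d.
Difference = |45.714 − 23.133| = 22.582 ≈ 22.6 days.

22.6 days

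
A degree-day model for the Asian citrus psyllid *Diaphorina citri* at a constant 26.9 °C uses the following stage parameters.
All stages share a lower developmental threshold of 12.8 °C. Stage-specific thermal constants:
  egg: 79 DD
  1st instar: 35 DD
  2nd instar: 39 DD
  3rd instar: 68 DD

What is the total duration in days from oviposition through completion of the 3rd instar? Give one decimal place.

Daily accumulation at 26.9 °C = 26.9 − 12.8 = 14.1 DD/day.
Total K = 79 + 35 + 39 + 68 = 221 DD.
Total duration = 221 / 14.1 = 15.674 ≈ 15.7 days.

15.7 days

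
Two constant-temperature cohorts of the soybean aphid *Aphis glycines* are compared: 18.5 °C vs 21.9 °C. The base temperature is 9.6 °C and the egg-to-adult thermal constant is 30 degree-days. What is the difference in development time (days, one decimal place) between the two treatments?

At 18.5 °C: 30 / (18.5 − 9.6) = 30 / 8.9 = 3.371 d.
At 21.9 °C: 30 / (21.9 − 9.6) = 30 / 12.3 = 2.439 d.
Difference = |3.371 − 2.439| = 0.932 ≈ 0.9 days.

0.9 days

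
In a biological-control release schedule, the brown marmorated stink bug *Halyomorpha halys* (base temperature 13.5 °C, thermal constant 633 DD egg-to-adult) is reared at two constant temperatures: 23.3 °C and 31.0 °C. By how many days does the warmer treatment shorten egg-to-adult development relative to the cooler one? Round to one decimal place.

At 23.3 °C: 633 / (23.3 − 13.5) = 633 / 9.8 = 64.592 d.
At 31.0 °C: 633 / (31.0 − 13.5) = 633 / 17.5 = 36.171 d.
Difference = |64.592 − 36.171| = 28.420 ≈ 28.4 days.

28.4 days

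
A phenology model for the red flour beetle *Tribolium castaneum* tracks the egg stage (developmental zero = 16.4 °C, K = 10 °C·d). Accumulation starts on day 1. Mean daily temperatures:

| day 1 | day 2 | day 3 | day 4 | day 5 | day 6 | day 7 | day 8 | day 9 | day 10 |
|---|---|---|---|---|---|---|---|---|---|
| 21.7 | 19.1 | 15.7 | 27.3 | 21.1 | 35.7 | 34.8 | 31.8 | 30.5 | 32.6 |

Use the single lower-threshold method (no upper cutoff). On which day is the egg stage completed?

Daily DD above 16.4 °C: 5.3, 2.7, 0.0, 10.9, 4.7, 19.3, 18.4, 15.4, 14.1, 16.2.
Cumulative: 5.3, 8.0, 8.0, 18.9, 23.6, 42.9, 61.3, 76.7, 90.8, 107.0.
The total first reaches 10 DD on day 4.

day 4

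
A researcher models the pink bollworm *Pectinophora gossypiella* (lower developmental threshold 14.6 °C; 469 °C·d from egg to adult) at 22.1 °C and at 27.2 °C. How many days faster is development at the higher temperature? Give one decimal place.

25.3 days

At 22.1 °C: 469 / (22.1 − 14.6) = 469 / 7.5 = 62.533 d.
At 27.2 °C: 469 / (27.2 − 14.6) = 469 / 12.6 = 37.222 d.
Difference = |62.533 − 37.222| = 25.311 ≈ 25.3 days.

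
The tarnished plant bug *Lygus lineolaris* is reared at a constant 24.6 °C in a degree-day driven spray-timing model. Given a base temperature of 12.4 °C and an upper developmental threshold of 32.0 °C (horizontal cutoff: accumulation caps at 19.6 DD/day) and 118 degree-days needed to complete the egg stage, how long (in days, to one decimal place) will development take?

9.7 days

Daily accumulation = 24.6 − 12.4 = 12.2 DD/day.
Duration = 118 / 12.2 = 9.672 ≈ 9.7 days.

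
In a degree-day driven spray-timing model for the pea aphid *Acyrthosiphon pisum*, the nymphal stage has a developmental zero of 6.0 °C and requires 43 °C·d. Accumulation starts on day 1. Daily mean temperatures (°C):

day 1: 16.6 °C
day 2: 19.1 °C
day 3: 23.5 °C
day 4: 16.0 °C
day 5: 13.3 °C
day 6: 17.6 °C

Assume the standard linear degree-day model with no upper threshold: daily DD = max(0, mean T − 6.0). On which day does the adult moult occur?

day 4

Daily DD above 6.0 °C: 10.6, 13.1, 17.5, 10.0, 7.3, 11.6.
Cumulative: 10.6, 23.7, 41.2, 51.2, 58.5, 70.1.
The total first reaches 43 DD on day 4.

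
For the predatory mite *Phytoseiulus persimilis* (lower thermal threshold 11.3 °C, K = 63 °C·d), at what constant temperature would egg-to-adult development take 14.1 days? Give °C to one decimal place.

Required daily accumulation = 63 / 14.1 = 4.468 DD/day.
T = T_base + 4.468 = 11.3 + 4.468 = 15.768 ≈ 15.8 °C.

15.8 °C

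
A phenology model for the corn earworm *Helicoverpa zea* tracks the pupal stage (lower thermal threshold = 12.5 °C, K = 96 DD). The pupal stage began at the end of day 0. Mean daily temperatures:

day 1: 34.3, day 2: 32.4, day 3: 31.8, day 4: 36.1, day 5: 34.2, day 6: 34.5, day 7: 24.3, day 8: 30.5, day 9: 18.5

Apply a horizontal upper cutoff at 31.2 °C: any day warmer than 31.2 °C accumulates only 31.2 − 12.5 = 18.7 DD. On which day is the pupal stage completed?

Daily DD above 12.5 °C (capped at 18.7): 18.7, 18.7, 18.7, 18.7, 18.7, 18.7, 11.8, 18.0, 6.0.
Cumulative: 18.7, 37.4, 56.1, 74.8, 93.5, 112.2, 124.0, 142.0, 148.0.
The total first reaches 96 DD on day 6.

day 6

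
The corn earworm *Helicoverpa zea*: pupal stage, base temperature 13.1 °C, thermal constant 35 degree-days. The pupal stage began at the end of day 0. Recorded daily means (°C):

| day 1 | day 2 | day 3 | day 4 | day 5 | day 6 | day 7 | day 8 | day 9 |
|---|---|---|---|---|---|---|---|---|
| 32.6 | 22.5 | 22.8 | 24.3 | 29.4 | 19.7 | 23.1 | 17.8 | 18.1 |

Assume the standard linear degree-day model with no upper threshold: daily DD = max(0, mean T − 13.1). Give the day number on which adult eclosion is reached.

Daily DD above 13.1 °C: 19.5, 9.4, 9.7, 11.2, 16.3, 6.6, 10.0, 4.7, 5.0.
Cumulative: 19.5, 28.9, 38.6, 49.8, 66.1, 72.7, 82.7, 87.4, 92.4.
The total first reaches 35 DD on day 3.

day 3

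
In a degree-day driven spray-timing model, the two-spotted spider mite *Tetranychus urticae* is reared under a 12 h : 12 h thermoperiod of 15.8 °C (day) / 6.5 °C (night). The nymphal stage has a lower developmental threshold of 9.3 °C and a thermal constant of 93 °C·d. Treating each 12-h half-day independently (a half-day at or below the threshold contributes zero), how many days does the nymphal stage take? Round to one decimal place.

28.6 days

Day half: max(0, 15.8 − 9.3) × 0.5 = 6.5 × 0.5 = 3.25 DD.
Night half: max(0, 6.5 − 9.3) × 0.5 = 0.0 × 0.5 = 0.00 DD.
Per 24 h: 3.25 DD/day.
Duration = 93 / 3.25 = 28.615 ≈ 28.6 days.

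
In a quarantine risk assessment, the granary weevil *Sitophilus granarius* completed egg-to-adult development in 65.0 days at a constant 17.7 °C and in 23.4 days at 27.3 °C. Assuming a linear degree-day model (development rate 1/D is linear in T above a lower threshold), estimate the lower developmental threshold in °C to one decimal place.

Equal thermal constants: D₁(T₁ − T_b) = D₂(T₂ − T_b).
65.0·(17.7 − T_b) = 23.4·(27.3 − T_b)
T_b = (65.0·17.7 − 23.4·27.3) / (65.0 − 23.4) = 511.68 / 41.6 = 12.300 °C ≈ 12.3 °C.

12.3 °C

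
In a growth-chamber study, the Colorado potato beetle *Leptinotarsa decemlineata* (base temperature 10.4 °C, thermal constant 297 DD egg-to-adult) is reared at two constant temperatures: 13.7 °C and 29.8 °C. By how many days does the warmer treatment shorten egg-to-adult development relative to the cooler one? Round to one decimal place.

At 13.7 °C: 297 / (13.7 − 10.4) = 297 / 3.3 = 90.000 d.
At 29.8 °C: 297 / (29.8 − 10.4) = 297 / 19.4 = 15.309 d.
Difference = |90.000 − 15.309| = 74.691 ≈ 74.7 days.

74.7 days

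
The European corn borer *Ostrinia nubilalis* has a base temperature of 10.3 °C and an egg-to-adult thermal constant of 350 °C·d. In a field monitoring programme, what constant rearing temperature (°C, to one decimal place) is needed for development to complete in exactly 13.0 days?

Required daily accumulation = 350 / 13.0 = 26.923 DD/day.
T = T_base + 26.923 = 10.3 + 26.923 = 37.223 ≈ 37.2 °C.

37.2 °C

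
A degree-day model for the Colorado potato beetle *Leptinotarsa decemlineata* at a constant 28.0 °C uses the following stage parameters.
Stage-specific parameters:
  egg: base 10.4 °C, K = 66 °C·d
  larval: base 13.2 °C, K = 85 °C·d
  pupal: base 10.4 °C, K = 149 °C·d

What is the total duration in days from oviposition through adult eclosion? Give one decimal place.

18.0 days

egg: 66 / (28.0 − 10.4) = 66 / 17.6 = 3.750 d.
larval: 85 / (28.0 − 13.2) = 85 / 14.8 = 5.743 d.
pupal: 149 / (28.0 − 10.4) = 149 / 17.6 = 8.466 d.
Sum = 17.959 ≈ 18.0 days.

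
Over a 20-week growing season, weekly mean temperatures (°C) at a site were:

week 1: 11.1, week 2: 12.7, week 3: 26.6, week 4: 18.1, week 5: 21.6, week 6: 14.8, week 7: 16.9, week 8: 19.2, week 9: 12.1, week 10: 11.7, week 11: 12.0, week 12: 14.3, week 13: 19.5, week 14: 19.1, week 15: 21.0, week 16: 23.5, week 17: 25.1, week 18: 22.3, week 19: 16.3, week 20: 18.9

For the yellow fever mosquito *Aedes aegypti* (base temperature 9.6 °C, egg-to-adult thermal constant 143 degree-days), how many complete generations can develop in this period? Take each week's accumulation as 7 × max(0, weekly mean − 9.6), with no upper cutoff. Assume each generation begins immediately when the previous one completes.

Weekly DD (7 × max(0, T̄ − 9.6)): 10.5, 21.7, 119.0, 59.5, 84.0, 36.4, 51.1, 67.2, 17.5, 14.7, 16.8, 32.9, 69.3, 66.5, 79.8, 97.3, 108.5, 88.9, 46.9, 65.1.
Season total = 1153.6 DD.
Complete generations = ⌊1153.6 / 143⌋ = 8.

8 generations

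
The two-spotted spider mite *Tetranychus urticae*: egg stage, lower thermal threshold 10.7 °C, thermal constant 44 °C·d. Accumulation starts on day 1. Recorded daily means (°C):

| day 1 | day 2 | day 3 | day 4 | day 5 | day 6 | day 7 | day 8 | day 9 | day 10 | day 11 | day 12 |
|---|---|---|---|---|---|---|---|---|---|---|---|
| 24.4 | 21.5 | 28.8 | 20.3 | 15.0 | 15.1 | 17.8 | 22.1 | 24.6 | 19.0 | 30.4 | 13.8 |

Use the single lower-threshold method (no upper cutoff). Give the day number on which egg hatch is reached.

Daily DD above 10.7 °C: 13.7, 10.8, 18.1, 9.6, 4.3, 4.4, 7.1, 11.4, 13.9, 8.3, 19.7, 3.1.
Cumulative: 13.7, 24.5, 42.6, 52.2, 56.5, 60.9, 68.0, 79.4, 93.3, 101.6, 121.3, 124.4.
The total first reaches 44 DD on day 4.

day 4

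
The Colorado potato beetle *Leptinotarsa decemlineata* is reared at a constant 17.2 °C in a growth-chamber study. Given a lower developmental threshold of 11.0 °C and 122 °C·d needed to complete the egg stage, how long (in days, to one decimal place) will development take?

19.7 days

Daily accumulation = 17.2 − 11.0 = 6.2 DD/day.
Duration = 122 / 6.2 = 19.677 ≈ 19.7 days.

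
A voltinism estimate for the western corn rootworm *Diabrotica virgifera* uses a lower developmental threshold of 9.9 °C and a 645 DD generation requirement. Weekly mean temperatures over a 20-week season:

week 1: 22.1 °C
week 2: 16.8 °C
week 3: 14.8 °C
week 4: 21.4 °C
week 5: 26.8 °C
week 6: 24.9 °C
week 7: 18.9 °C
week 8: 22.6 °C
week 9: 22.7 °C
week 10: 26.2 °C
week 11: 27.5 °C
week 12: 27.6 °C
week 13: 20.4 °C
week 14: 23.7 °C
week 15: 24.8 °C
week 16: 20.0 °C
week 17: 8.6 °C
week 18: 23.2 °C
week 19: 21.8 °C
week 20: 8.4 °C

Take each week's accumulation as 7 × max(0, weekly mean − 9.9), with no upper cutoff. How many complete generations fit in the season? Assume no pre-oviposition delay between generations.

2 generations

Weekly DD (7 × max(0, T̄ − 9.9)): 85.4, 48.3, 34.3, 80.5, 118.3, 105.0, 63.0, 88.9, 89.6, 114.1, 123.2, 123.9, 73.5, 96.6, 104.3, 70.7, 0.0, 93.1, 83.3, 0.0.
Season total = 1596.0 DD.
Complete generations = ⌊1596.0 / 645⌋ = 2.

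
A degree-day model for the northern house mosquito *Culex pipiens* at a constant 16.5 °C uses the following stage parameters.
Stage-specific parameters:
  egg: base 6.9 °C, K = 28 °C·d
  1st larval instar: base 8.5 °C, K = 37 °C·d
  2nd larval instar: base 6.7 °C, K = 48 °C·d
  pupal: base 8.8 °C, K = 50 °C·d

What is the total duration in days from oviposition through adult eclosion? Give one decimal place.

18.9 days

egg: 28 / (16.5 − 6.9) = 28 / 9.6 = 2.917 d.
1st larval instar: 37 / (16.5 − 8.5) = 37 / 8.0 = 4.625 d.
2nd larval instar: 48 / (16.5 − 6.7) = 48 / 9.8 = 4.898 d.
pupal: 50 / (16.5 − 8.8) = 50 / 7.7 = 6.494 d.
Sum = 18.933 ≈ 18.9 days.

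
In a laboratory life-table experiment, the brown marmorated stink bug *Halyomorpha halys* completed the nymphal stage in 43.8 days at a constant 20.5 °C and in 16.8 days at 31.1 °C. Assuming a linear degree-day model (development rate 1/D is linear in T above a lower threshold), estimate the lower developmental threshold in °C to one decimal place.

13.9 °C

Equal thermal constants: D₁(T₁ − T_b) = D₂(T₂ − T_b).
43.8·(20.5 − T_b) = 16.8·(31.1 − T_b)
T_b = (43.8·20.5 − 16.8·31.1) / (43.8 − 16.8) = 375.42 / 27.0 = 13.904 °C ≈ 13.9 °C.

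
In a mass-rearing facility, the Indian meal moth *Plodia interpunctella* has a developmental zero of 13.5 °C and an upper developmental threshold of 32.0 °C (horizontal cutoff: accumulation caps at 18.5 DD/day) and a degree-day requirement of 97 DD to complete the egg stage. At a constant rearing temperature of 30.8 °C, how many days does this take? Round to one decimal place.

Daily accumulation = 30.8 − 13.5 = 17.3 DD/day.
Duration = 97 / 17.3 = 5.607 ≈ 5.6 days.

5.6 days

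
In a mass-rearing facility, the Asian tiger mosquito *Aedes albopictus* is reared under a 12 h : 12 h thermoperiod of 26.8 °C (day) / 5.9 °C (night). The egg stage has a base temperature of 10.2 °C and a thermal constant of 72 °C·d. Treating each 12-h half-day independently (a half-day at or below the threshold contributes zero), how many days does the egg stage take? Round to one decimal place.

8.7 days

Day half: max(0, 26.8 − 10.2) × 0.5 = 16.6 × 0.5 = 8.30 DD.
Night half: max(0, 5.9 − 10.2) × 0.5 = 0.0 × 0.5 = 0.00 DD.
Per 24 h: 8.30 DD/day.
Duration = 72 / 8.30 = 8.675 ≈ 8.7 days.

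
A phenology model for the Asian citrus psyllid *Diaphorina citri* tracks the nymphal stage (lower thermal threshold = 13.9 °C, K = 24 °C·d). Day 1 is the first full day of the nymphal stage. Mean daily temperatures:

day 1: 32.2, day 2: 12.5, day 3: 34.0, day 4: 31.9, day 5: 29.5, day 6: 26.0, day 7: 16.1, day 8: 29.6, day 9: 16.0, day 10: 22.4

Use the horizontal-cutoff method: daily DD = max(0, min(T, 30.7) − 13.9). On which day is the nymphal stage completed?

Daily DD above 13.9 °C (capped at 16.8): 16.8, 0.0, 16.8, 16.8, 15.6, 12.1, 2.2, 15.7, 2.1, 8.5.
Cumulative: 16.8, 16.8, 33.6, 50.4, 66.0, 78.1, 80.3, 96.0, 98.1, 106.6.
The total first reaches 24 DD on day 3.

day 3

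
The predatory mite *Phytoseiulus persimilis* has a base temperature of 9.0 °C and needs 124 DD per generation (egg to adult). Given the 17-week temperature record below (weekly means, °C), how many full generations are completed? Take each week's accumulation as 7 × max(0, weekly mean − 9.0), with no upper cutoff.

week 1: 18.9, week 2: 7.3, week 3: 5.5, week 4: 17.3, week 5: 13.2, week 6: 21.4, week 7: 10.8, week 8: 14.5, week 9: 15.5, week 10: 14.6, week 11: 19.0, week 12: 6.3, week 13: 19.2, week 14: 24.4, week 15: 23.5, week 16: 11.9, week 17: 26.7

7 generations

Weekly DD (7 × max(0, T̄ − 9.0)): 69.3, 0.0, 0.0, 58.1, 29.4, 86.8, 12.6, 38.5, 45.5, 39.2, 70.0, 0.0, 71.4, 107.8, 101.5, 20.3, 123.9.
Season total = 874.3 DD.
Complete generations = ⌊874.3 / 124⌋ = 7.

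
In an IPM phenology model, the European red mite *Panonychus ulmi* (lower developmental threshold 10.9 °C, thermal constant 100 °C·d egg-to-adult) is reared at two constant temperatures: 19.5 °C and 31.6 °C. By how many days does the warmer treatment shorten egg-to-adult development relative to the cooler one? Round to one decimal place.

At 19.5 °C: 100 / (19.5 − 10.9) = 100 / 8.6 = 11.628 d.
At 31.6 °C: 100 / (31.6 − 10.9) = 100 / 20.7 = 4.831 d.
Difference = |11.628 − 4.831| = 6.797 ≈ 6.8 days.

6.8 days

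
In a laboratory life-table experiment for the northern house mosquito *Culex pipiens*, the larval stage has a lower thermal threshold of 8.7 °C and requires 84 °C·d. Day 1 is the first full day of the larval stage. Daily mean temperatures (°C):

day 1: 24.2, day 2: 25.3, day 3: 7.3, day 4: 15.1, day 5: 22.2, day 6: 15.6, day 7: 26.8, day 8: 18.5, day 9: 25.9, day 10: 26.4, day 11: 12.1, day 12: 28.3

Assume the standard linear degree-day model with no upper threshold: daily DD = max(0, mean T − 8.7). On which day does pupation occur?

Daily DD above 8.7 °C: 15.5, 16.6, 0.0, 6.4, 13.5, 6.9, 18.1, 9.8, 17.2, 17.7, 3.4, 19.6.
Cumulative: 15.5, 32.1, 32.1, 38.5, 52.0, 58.9, 77.0, 86.8, 104.0, 121.7, 125.1, 144.7.
The total first reaches 84 DD on day 8.

day 8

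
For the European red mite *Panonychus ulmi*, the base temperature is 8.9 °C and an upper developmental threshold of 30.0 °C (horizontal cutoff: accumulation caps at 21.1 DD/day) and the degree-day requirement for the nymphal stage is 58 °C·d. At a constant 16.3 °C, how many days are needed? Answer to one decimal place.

Daily accumulation = 16.3 − 8.9 = 7.4 DD/day.
Duration = 58 / 7.4 = 7.838 ≈ 7.8 days.

7.8 days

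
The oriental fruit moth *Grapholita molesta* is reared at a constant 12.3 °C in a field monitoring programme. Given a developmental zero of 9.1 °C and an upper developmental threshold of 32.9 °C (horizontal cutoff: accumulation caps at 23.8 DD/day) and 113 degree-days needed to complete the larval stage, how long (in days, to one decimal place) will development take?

Daily accumulation = 12.3 − 9.1 = 3.2 DD/day.
Duration = 113 / 3.2 = 35.312 ≈ 35.3 days.

35.3 days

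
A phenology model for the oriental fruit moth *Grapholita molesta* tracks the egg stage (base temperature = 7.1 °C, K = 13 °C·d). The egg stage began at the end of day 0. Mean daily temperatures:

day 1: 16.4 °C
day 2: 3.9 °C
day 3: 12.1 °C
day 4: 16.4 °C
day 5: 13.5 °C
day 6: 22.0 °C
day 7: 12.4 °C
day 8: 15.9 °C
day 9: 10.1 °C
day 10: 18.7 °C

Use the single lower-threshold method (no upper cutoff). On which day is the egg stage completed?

Daily DD above 7.1 °C: 9.3, 0.0, 5.0, 9.3, 6.4, 14.9, 5.3, 8.8, 3.0, 11.6.
Cumulative: 9.3, 9.3, 14.3, 23.6, 30.0, 44.9, 50.2, 59.0, 62.0, 73.6.
The total first reaches 13 DD on day 3.

day 3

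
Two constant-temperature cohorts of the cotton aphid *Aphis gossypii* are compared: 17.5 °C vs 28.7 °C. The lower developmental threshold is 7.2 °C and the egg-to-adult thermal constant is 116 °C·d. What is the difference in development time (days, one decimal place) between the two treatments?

At 17.5 °C: 116 / (17.5 − 7.2) = 116 / 10.3 = 11.262 d.
At 28.7 °C: 116 / (28.7 − 7.2) = 116 / 21.5 = 5.395 d.
Difference = |11.262 − 5.395| = 5.867 ≈ 5.9 days.

5.9 days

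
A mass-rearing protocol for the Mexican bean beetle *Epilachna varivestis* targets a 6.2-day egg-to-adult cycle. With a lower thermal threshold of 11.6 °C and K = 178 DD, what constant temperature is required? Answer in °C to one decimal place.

40.3 °C

Required daily accumulation = 178 / 6.2 = 28.710 DD/day.
T = T_base + 28.710 = 11.6 + 28.710 = 40.310 ≈ 40.3 °C.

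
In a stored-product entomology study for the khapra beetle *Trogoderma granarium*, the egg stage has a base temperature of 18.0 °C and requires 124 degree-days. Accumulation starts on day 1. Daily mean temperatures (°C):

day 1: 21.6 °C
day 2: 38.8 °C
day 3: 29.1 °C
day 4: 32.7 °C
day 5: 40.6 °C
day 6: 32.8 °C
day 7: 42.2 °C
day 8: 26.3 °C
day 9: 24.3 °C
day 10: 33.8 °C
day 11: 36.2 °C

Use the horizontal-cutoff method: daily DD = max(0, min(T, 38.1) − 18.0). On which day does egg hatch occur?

Daily DD above 18.0 °C (capped at 20.1): 3.6, 20.1, 11.1, 14.7, 20.1, 14.8, 20.1, 8.3, 6.3, 15.8, 18.2.
Cumulative: 3.6, 23.7, 34.8, 49.5, 69.6, 84.4, 104.5, 112.8, 119.1, 134.9, 153.1.
The total first reaches 124 DD on day 10.

day 10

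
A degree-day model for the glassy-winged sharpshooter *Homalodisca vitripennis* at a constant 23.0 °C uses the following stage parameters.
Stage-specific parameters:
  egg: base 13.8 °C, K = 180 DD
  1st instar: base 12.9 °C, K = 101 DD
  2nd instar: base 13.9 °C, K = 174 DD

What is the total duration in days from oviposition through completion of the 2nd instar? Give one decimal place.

egg: 180 / (23.0 − 13.8) = 180 / 9.2 = 19.565 d.
1st instar: 101 / (23.0 − 12.9) = 101 / 10.1 = 10.000 d.
2nd instar: 174 / (23.0 − 13.9) = 174 / 9.1 = 19.121 d.
Sum = 48.686 ≈ 48.7 days.

48.7 days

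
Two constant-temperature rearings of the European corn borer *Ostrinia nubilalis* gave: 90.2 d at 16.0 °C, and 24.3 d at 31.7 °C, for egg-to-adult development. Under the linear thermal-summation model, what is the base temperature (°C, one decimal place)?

10.2 °C

Under the model K = D·(T − T_b), so D₁·(T₁ − T_b) = D₂·(T₂ − T_b).
90.2·(16.0 − T_b) = 24.3·(31.7 − T_b)
T_b = (90.2·16.0 − 24.3·31.7) / (90.2 − 24.3) = 672.89 / 65.9 = 10.211 °C ≈ 10.2 °C.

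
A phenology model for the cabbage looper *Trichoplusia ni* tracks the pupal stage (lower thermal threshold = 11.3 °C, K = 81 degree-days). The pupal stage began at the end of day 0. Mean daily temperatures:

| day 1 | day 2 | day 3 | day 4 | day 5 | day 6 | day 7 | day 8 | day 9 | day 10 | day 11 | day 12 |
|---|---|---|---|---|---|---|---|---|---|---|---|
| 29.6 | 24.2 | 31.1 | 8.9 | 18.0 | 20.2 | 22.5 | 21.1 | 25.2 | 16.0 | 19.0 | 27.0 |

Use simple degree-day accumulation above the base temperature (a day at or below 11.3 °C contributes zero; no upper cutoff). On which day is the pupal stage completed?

Daily DD above 11.3 °C: 18.3, 12.9, 19.8, 0.0, 6.7, 8.9, 11.2, 9.8, 13.9, 4.7, 7.7, 15.7.
Cumulative: 18.3, 31.2, 51.0, 51.0, 57.7, 66.6, 77.8, 87.6, 101.5, 106.2, 113.9, 129.6.
The total first reaches 81 DD on day 8.

day 8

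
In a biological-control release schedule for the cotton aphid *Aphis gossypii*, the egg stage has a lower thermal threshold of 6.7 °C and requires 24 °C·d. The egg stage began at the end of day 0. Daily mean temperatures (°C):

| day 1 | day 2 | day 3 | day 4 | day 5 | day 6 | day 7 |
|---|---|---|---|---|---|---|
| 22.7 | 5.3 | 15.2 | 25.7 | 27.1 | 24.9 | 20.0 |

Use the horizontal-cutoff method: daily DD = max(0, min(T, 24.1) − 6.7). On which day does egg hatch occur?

Daily DD above 6.7 °C (capped at 17.4): 16.0, 0.0, 8.5, 17.4, 17.4, 17.4, 13.3.
Cumulative: 16.0, 16.0, 24.5, 41.9, 59.3, 76.7, 90.0.
The total first reaches 24 DD on day 3.

day 3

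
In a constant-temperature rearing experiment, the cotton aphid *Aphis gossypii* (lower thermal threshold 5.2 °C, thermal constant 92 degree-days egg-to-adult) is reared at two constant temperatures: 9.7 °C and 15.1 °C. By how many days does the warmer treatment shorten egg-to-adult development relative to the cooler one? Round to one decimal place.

At 9.7 °C: 92 / (9.7 − 5.2) = 92 / 4.5 = 20.444 d.
At 15.1 °C: 92 / (15.1 − 5.2) = 92 / 9.9 = 9.293 d.
Difference = |20.444 − 9.293| = 11.152 ≈ 11.2 days.

11.2 days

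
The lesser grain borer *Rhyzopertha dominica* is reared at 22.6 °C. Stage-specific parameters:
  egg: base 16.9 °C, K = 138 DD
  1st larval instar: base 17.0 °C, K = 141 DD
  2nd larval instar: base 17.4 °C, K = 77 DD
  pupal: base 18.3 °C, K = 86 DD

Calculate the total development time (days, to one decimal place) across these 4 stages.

84.2 days

egg: 138 / (22.6 − 16.9) = 138 / 5.7 = 24.211 d.
1st larval instar: 141 / (22.6 − 17.0) = 141 / 5.6 = 25.179 d.
2nd larval instar: 77 / (22.6 − 17.4) = 77 / 5.2 = 14.808 d.
pupal: 86 / (22.6 − 18.3) = 86 / 4.3 = 20.000 d.
Sum = 84.197 ≈ 84.2 days.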